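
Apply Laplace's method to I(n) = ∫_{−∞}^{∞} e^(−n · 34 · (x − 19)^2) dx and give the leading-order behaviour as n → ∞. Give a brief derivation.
I(n) = sqrt(π/(34n))

Here φ(x) = 34 · (x − 19)^2 has its unique minimum at x* = 19 with φ(x*) = 0 and φ''(x*) = 68. Laplace's method gives
  I(n) ~ e^(−n φ(x*)) · sqrt(2π / (n · φ''(x*))) = sqrt(2π / (68n)) = sqrt(π/(34n)).
This is exact: substituting u = (x − 19)·sqrt(34n) gives I(n) = (1/sqrt(34n)) ∫_{−∞}^{∞} e^(−u^2) du = sqrt(π/(34n)).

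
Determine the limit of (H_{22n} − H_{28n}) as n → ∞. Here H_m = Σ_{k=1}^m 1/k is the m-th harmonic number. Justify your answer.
lim = ln(22/28) = ln(11/14)

Euler-Maclaurin gives H_m = ln m + γ + 1/(2m) + O(1/m^2). The γ and O(1/m) terms cancel in the difference:
  H_{22n} − H_{28n} = ln(22n) − ln(28n) + O(1/n) = ln(22/28) + O(1/n).
Hence the limit is ln(22/28) = ln(11/14).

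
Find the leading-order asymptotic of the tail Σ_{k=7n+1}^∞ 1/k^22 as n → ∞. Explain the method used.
Σ_{k>7n} 1/k^22 ~ 1/(21 · (7n)^21)

Compare to the integral: ∫_{7n}^∞ x^(−22) dx = [−x^(−21)/21]_{7n}^∞ = 1/((22−1)·(7n)^21). Euler-Maclaurin then gives
  Σ_{k>7n} 1/k^22 = ∫_{7n}^∞ dx/x^22 − 1/(2·(7n)^22) + O(1/(7n)^23).
(Equivalently this is ζ(22) − Σ_{k≤7n} 1/k^22.)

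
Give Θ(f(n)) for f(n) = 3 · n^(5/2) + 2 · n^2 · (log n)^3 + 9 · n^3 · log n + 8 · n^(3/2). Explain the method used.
f(n) ∈ Θ(n^3 · log n)

Compare the terms by growth order. For large n, n^a · (log n)^b dominates n^a' · (log n)^b' iff a > a', or (a = a' and b > b'). Ranking the 4 terms shows the dominant one is 9 · n^3 · log n. Hence f(n) ∈ Θ(n^3 · log n).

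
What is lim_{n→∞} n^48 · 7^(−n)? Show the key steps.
lim = 0

Exponentials with base > 1 dominate every fixed polynomial: for any fixed c, n^c / 7^n → 0 as n → ∞ (e.g. by the ratio test, or by writing 7^n = e^(n ln 7) and noting e^(n ln 7) / n^c → ∞). Hence n^48 · 7^(−n) = n^48 / 7^n → 0.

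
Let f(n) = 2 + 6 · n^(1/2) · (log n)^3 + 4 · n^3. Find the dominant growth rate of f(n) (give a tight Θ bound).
f(n) ∈ Θ(n^3)

Compare the terms by growth order. For large n, n^a · (log n)^b dominates n^a' · (log n)^b' iff a > a', or (a = a' and b > b'). Ranking the 3 terms shows the dominant one is 4 · n^3. Hence f(n) ∈ Θ(n^3).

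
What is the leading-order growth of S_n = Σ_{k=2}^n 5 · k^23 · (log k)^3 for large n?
S_n ~ 5 · n^24 · (log n)^3 / 24

By integral comparison, S_n = ∫_1^n 5 · x^23 · (log x)^3 dx + O(n^23 · (log n)^3). For the integral, the leading term of ∫_1^n x^23 (log x)^3 dx is n^24/24 · (log n)^3 (by repeated integration by parts; each step lowers the log-exponent and produces a relatively O(1/log n) correction). Hence S_n ~ 5 · n^24 · (log n)^3 / 24.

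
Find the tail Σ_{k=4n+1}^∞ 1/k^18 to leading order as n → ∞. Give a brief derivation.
Σ_{k>4n} 1/k^18 ~ 1/(17 · (4n)^17)

Compare to the integral: ∫_{4n}^∞ x^(−18) dx = [−x^(−17)/17]_{4n}^∞ = 1/((18−1)·(4n)^17). Euler-Maclaurin then gives
  Σ_{k>4n} 1/k^18 = ∫_{4n}^∞ dx/x^18 − 1/(2·(4n)^18) + O(1/(4n)^19).
(Equivalently this is ζ(18) − Σ_{k≤4n} 1/k^18.)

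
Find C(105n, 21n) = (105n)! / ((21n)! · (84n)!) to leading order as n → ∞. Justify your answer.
C(105n, 21n) ~ (3125/256)^(21n) · sqrt(5/(8π·21n))

Write N = 21n. Apply Stirling to each factorial:
  (5N)! ~ sqrt(2π·5N) · (5N/e)^(5N),
  N! ~ sqrt(2π N) · (N/e)^N,
  (4N)! ~ sqrt(2π·4N) · (4N/e)^(4N).
The exponential factors combine to (5N)^(5N) / (N^N · (4N)^(4N)) = 5^(5N)/4^(4N) = (5^5/4^4)^N = (3125/256)^N.
The square-root prefactors combine to sqrt(2π·5N) / (sqrt(2π N)·sqrt(2π·4N)) = sqrt(5 / (2π·4·N)) = sqrt(5/(8π·21n)).
Substituting N = 21n: C(105n, 21n) ~ (3125/256)^(21n) · sqrt(5/(8π·21n)).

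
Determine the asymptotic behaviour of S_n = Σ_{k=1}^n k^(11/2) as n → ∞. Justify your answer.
S_n ~ (2/13) · n^(13/2)

Integral comparison: Σ_{k=1}^n k^(11/2) = ∫_0^n x^(11/2) dx + O(n^(11/2)). The integral is n^(1 + 11/2) / (1 + 11/2) = n^((11+2)/2) / ((11+2)/2) = (2/13) · n^(13/2).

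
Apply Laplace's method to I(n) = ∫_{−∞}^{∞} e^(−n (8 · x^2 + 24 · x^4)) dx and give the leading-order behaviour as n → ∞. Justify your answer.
I(n) ~ sqrt(π/(8n))

φ(x) = 8 · x^2 + 24 · x^4 has its unique global minimum at x* = 0 (since φ'(x) = 16x + 96x^3 = 0 only at x = 0 for real x with both coefficients positive, and φ → ∞ as |x| → ∞). At x* = 0, φ(0) = 0 and φ''(0) = 16. Laplace's method then gives
  I(n) ~ sqrt(2π / (n · φ''(0))) · e^(−n φ(0)) = sqrt(2π / (16n)) = sqrt(π/(8n)).
The 24 · x^4 term contributes only at subleading order (an O(1/n) relative correction).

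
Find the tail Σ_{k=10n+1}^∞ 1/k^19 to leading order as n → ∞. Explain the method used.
Σ_{k>10n} 1/k^19 ~ 1/(18 · (10n)^18)

Compare to the integral: ∫_{10n}^∞ x^(−19) dx = [−x^(−18)/18]_{10n}^∞ = 1/((19−1)·(10n)^18). Euler-Maclaurin then gives
  Σ_{k>10n} 1/k^19 = ∫_{10n}^∞ dx/x^19 − 1/(2·(10n)^19) + O(1/(10n)^20).
(Equivalently this is ζ(19) − Σ_{k≤10n} 1/k^19.)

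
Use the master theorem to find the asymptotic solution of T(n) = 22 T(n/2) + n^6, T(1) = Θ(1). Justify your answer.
T(n) = Θ(n^6)

log_2 22 ≈ 4.459. f(n) = n^6 dominates n^(log_2 22) since 6 > 4.459, and the regularity condition a·f(n/b) = 22·(n/2)^6 = (22/64)·n^6 ≤ c·f(n) holds with c = 22/64 ≈ 0.344 < 1. So this is Case 3: T(n) = Θ(f(n)) = Θ(n^6).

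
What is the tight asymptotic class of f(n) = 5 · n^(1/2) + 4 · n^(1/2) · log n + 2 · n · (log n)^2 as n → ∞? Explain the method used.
f(n) ∈ Θ(n · (log n)^2)

Compare the terms by growth order. For large n, n^a · (log n)^b dominates n^a' · (log n)^b' iff a > a', or (a = a' and b > b'). Ranking the 3 terms shows the dominant one is 2 · n · (log n)^2. Hence f(n) ∈ Θ(n · (log n)^2).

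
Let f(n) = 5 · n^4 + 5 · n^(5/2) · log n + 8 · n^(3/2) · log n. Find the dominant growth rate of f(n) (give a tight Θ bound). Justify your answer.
f(n) ∈ Θ(n^4)

Compare the terms by growth order. For large n, n^a · (log n)^b dominates n^a' · (log n)^b' iff a > a', or (a = a' and b > b'). Ranking the 3 terms shows the dominant one is 5 · n^4. Hence f(n) ∈ Θ(n^4).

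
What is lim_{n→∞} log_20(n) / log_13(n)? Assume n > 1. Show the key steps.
lim = ln(13) / ln(20) = log_20(13)

Change of base: log_20(n) = ln n / ln 20 and log_13(n) = ln n / ln 13. The ratio is (ln n / ln 20) · (ln 13 / ln n) = ln 13 / ln 20, a constant independent of n. So the limit is ln 13 / ln 20 = log_20(13).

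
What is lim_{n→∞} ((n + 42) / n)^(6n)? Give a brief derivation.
lim = e^252

Rewrite as (1 + 42/n)^(6n). By the standard limit (1 + x/n)^n → e^x, we have (1 + 42/n)^n → e^42, and raising to the 6th power gives e^252.
More precisely, ln[(1 + 42/n)^(6n)] = 6n · ln(1 + 42/n) = 6n · (42/n + O(1/n^2)) = 252 + O(1/n) → 252.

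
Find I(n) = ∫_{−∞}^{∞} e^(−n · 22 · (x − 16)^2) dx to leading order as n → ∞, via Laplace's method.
I(n) = sqrt(π/(22n))

Here φ(x) = 22 · (x − 16)^2 has its unique minimum at x* = 16 with φ(x*) = 0 and φ''(x*) = 44. Laplace's method gives
  I(n) ~ e^(−n φ(x*)) · sqrt(2π / (n · φ''(x*))) = sqrt(2π / (44n)) = sqrt(π/(22n)).
This is exact: substituting u = (x − 16)·sqrt(22n) gives I(n) = (1/sqrt(22n)) ∫_{−∞}^{∞} e^(−u^2) du = sqrt(π/(22n)).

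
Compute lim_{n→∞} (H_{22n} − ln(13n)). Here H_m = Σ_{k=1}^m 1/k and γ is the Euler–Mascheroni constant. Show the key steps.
lim = ln(22/13) + γ

By Euler-Maclaurin, H_m = ln m + γ + O(1/m). So
  H_{22n} − ln(13n) = ln(22n) + γ − ln(13n) + O(1/n)
                       = ln(22/13) + γ + O(1/n).
Hence the limit is ln(22/13) + γ.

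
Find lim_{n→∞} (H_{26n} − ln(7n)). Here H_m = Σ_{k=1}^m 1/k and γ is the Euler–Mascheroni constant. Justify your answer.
lim = ln(26/7) + γ

By Euler-Maclaurin, H_m = ln m + γ + O(1/m). So
  H_{26n} − ln(7n) = ln(26n) + γ − ln(7n) + O(1/n)
                       = ln(26/7) + γ + O(1/n).
Hence the limit is ln(26/7) + γ.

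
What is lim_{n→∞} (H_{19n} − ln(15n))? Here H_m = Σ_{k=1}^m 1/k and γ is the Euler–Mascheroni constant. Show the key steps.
lim = ln(19/15) + γ

By Euler-Maclaurin, H_m = ln m + γ + O(1/m). So
  H_{19n} − ln(15n) = ln(19n) + γ − ln(15n) + O(1/n)
                       = ln(19/15) + γ + O(1/n).
Hence the limit is ln(19/15) + γ.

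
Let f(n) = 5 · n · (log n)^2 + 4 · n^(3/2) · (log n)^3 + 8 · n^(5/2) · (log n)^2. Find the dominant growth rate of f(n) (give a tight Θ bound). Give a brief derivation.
f(n) ∈ Θ(n^(5/2) · (log n)^2)

Compare the terms by growth order. For large n, n^a · (log n)^b dominates n^a' · (log n)^b' iff a > a', or (a = a' and b > b'). Ranking the 3 terms shows the dominant one is 8 · n^(5/2) · (log n)^2. Hence f(n) ∈ Θ(n^(5/2) · (log n)^2).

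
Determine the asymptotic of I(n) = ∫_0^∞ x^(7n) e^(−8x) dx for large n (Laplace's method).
I(n) ~ (sqrt(2π·7n) / 8) · (7n/(8e))^(7n)

Write the integrand as exp(7n ln x − 8x) and set f(x) = 7n ln x − 8x. Then f'(x) = 7n/x − 8 = 0 at x* = 7n/8, and f''(x*) = −7n/x*^2 = −8^2/(7n). Laplace's method (interior maximum) gives
  I(n) ~ e^(f(x*)) · sqrt(2π / |f''(x*)|)
        = exp(7n ln(7n/8) − 7n) · sqrt(2π · 7n / 8^2)
        = (7n/8)^(7n) e^(−7n) · sqrt(2π·7n) / 8
        = (sqrt(2π·7n) / 8) · (7n/(8e))^(7n).
This matches Γ(7n+1)/8^(7n+1) with Stirling applied to Γ.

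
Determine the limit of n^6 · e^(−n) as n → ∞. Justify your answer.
lim = 0

Exponentials with base > 1 dominate every fixed polynomial: for any fixed c, n^c / e^n → 0 as n → ∞ (e.g. by the ratio test, or since e^n grows faster than any power of n). Hence n^6 · e^(−n) = n^6 / e^n → 0.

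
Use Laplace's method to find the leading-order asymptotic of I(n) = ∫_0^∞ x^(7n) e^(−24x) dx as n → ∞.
I(n) ~ (sqrt(2π·7n) / 24) · (7n/(24e))^(7n)

Write the integrand as exp(7n ln x − 24x) and set f(x) = 7n ln x − 24x. Then f'(x) = 7n/x − 24 = 0 at x* = 7n/24, and f''(x*) = −7n/x*^2 = −24^2/(7n). Laplace's method (interior maximum) gives
  I(n) ~ e^(f(x*)) · sqrt(2π / |f''(x*)|)
        = exp(7n ln(7n/24) − 7n) · sqrt(2π · 7n / 24^2)
        = (7n/24)^(7n) e^(−7n) · sqrt(2π·7n) / 24
        = (sqrt(2π·7n) / 24) · (7n/(24e))^(7n).
This matches Γ(7n+1)/24^(7n+1) with Stirling applied to Γ.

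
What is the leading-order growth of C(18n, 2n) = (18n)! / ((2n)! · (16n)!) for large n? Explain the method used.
C(18n, 2n) ~ (387420489/16777216)^(2n) · sqrt(9/(16π·2n))

Write N = 2n. Apply Stirling to each factorial:
  (9N)! ~ sqrt(2π·9N) · (9N/e)^(9N),
  N! ~ sqrt(2π N) · (N/e)^N,
  (8N)! ~ sqrt(2π·8N) · (8N/e)^(8N).
The exponential factors combine to (9N)^(9N) / (N^N · (8N)^(8N)) = 9^(9N)/8^(8N) = (9^9/8^8)^N = (387420489/16777216)^N.
The square-root prefactors combine to sqrt(2π·9N) / (sqrt(2π N)·sqrt(2π·8N)) = sqrt(9 / (2π·8·N)) = sqrt(9/(16π·2n)).
Substituting N = 2n: C(18n, 2n) ~ (387420489/16777216)^(2n) · sqrt(9/(16π·2n)).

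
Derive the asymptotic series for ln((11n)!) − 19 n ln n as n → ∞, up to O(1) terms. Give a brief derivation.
ln((11n)!) − 19 n ln n = −8 n ln n + 11(ln 11 − 1) n + (1/2) ln(2π·11n) + O(1/n)

Stirling: ln((11n)!) = 11n ln(11n) − 11n + (1/2) ln(2π·11n) + O(1/n).
Expand 11n ln(11n) = 11n (ln n + ln 11) = 11n ln n + 11n ln 11.
Subtract 19n ln n: leading term is (11 − 19) n ln n = −8 n ln n. The next term is 11n ln 11 − 11n = 11(ln 11 − 1) n. Then the (1/2) ln(2π·11n) correction.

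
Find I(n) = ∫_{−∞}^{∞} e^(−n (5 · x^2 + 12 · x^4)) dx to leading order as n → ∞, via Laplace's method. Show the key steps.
I(n) ~ sqrt(π/(5n))

φ(x) = 5 · x^2 + 12 · x^4 has its unique global minimum at x* = 0 (since φ'(x) = 10x + 48x^3 = 0 only at x = 0 for real x with both coefficients positive, and φ → ∞ as |x| → ∞). At x* = 0, φ(0) = 0 and φ''(0) = 10. Laplace's method then gives
  I(n) ~ sqrt(2π / (n · φ''(0))) · e^(−n φ(0)) = sqrt(2π / (10n)) = sqrt(π/(5n)).
The 12 · x^4 term contributes only at subleading order (an O(1/n) relative correction).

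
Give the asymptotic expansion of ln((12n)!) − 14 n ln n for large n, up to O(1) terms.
ln((12n)!) − 14 n ln n = −2 n ln n + 12(ln 12 − 1) n + (1/2) ln(2π·12n) + O(1/n)

Stirling: ln((12n)!) = 12n ln(12n) − 12n + (1/2) ln(2π·12n) + O(1/n).
Expand 12n ln(12n) = 12n (ln n + ln 12) = 12n ln n + 12n ln 12.
Subtract 14n ln n: leading term is (12 − 14) n ln n = −2 n ln n. The next term is 12n ln 12 − 12n = 12(ln 12 − 1) n. Then the (1/2) ln(2π·12n) correction.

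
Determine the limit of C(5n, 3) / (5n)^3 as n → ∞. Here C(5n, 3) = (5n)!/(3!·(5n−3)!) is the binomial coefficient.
lim = 1/3! = 1/6

With N = 5n → ∞: C(N, 3) / N^3 = [N(N−1)…(N−2)] / (3! · N^3) = (1/3!) · 1 · (1 − 1/(5n)) · (1 − 2/(5n)). Each factor → 1 as N → ∞, so the limit is 1/3! = 1/6.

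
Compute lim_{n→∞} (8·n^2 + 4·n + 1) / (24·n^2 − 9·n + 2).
lim = 8/24 = 1/3

For large n the leading n^2 terms dominate both numerator and denominator. Dividing top and bottom by n^2, every other term tends to 0, leaving 8/24 = 1/3.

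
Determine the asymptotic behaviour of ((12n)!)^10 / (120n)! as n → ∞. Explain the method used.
((12n)!)^10/(120n)! ~ ((2π·12n)^(9/2) / sqrt(10)) · 10^(−10·12n)  →  0

Write N = 12n. Stirling: N! ~ sqrt(2π N)(N/e)^N and (10N)! ~ sqrt(2π·10N)·(10N/e)^(10N).
  (N!)^10/(10N)! ~ (2π N)^(10/2) (N/e)^(10N) / [sqrt(2π·10N) (10N/e)^(10N)]
     = (2π N)^(10/2) / sqrt(2π·10N) · (N/(10N))^(10N)
     = (2π N)^((10−1)/2) / sqrt(10) · 10^(−10N).
Since 10^10 > 1, the factor 10^(−10N) decays exponentially, so the ratio → 0. Substituting N = 12n gives the stated form.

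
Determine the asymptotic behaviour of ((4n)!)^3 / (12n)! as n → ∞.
((4n)!)^3/(12n)! ~ ((2π·4n)^(2/2) / sqrt(3)) · 3^(−3·4n)  →  0

Write N = 4n. Stirling: N! ~ sqrt(2π N)(N/e)^N and (3N)! ~ sqrt(2π·3N)·(3N/e)^(3N).
  (N!)^3/(3N)! ~ (2π N)^(3/2) (N/e)^(3N) / [sqrt(2π·3N) (3N/e)^(3N)]
     = (2π N)^(3/2) / sqrt(2π·3N) · (N/(3N))^(3N)
     = (2π N)^((3−1)/2) / sqrt(3) · 3^(−3N).
Since 3^3 > 1, the factor 3^(−3N) decays exponentially, so the ratio → 0. Substituting N = 4n gives the stated form.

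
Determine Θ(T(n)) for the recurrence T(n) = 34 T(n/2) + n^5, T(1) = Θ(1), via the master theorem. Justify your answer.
T(n) = Θ(n^(log_2 34))

Master theorem: compare f(n) = n^5 to n^(log_2 34) where log_2 34 ≈ 5.087. Since 5 < log_2 34, we have f(n) = O(n^(log_2 34 − ε)) for some ε > 0 — Case 1. Hence T(n) = Θ(n^(log_2 34)).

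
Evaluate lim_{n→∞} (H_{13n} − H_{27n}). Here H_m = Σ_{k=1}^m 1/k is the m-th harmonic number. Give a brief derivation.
lim = ln(13/27)

Euler-Maclaurin gives H_m = ln m + γ + 1/(2m) + O(1/m^2). The γ and O(1/m) terms cancel in the difference:
  H_{13n} − H_{27n} = ln(13n) − ln(27n) + O(1/n) = ln(13/27) + O(1/n).
Hence the limit is ln(13/27).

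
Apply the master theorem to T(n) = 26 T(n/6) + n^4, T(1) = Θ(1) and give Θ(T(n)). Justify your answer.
T(n) = Θ(n^4)

log_6 26 ≈ 1.818. f(n) = n^4 dominates n^(log_6 26) since 4 > 1.818, and the regularity condition a·f(n/b) = 26·(n/6)^4 = (26/1296)·n^4 ≤ c·f(n) holds with c = 26/1296 ≈ 0.0201 < 1. So this is Case 3: T(n) = Θ(f(n)) = Θ(n^4).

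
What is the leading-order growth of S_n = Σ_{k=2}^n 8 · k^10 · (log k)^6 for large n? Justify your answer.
S_n ~ 8 · n^11 · (log n)^6 / 11

By integral comparison, S_n = ∫_1^n 8 · x^10 · (log x)^6 dx + O(n^10 · (log n)^6). For the integral, the leading term of ∫_1^n x^10 (log x)^6 dx is n^11/11 · (log n)^6 (by repeated integration by parts; each step lowers the log-exponent and produces a relatively O(1/log n) correction). Hence S_n ~ 8 · n^11 · (log n)^6 / 11.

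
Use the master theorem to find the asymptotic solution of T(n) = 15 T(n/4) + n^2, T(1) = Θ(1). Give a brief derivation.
T(n) = Θ(n^2)

log_4 15 ≈ 1.953. f(n) = n^2 dominates n^(log_4 15) since 2 > 1.953, and the regularity condition a·f(n/b) = 15·(n/4)^2 = (15/16)·n^2 ≤ c·f(n) holds with c = 15/16 ≈ 0.938 < 1. So this is Case 3: T(n) = Θ(f(n)) = Θ(n^2).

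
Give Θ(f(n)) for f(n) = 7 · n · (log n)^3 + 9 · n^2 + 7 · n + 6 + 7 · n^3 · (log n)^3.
f(n) ∈ Θ(n^3 · (log n)^3)

Compare the terms by growth order. For large n, n^a · (log n)^b dominates n^a' · (log n)^b' iff a > a', or (a = a' and b > b'). Ranking the 5 terms shows the dominant one is 7 · n^3 · (log n)^3. Hence f(n) ∈ Θ(n^3 · (log n)^3).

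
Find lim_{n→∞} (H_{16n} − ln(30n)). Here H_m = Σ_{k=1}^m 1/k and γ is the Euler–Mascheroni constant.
lim = ln(8/15) + γ

By Euler-Maclaurin, H_m = ln m + γ + O(1/m). So
  H_{16n} − ln(30n) = ln(16n) + γ − ln(30n) + O(1/n)
                       = ln(16/30) + γ + O(1/n).
Hence the limit is ln(16/30) + γ (= ln(8/15)).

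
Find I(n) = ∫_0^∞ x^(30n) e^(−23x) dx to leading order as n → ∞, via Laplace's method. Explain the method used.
I(n) ~ (sqrt(2π·30n) / 23) · (30n/(23e))^(30n)

Write the integrand as exp(30n ln x − 23x) and set f(x) = 30n ln x − 23x. Then f'(x) = 30n/x − 23 = 0 at x* = 30n/23, and f''(x*) = −30n/x*^2 = −23^2/(30n). Laplace's method (interior maximum) gives
  I(n) ~ e^(f(x*)) · sqrt(2π / |f''(x*)|)
        = exp(30n ln(30n/23) − 30n) · sqrt(2π · 30n / 23^2)
        = (30n/23)^(30n) e^(−30n) · sqrt(2π·30n) / 23
        = (sqrt(2π·30n) / 23) · (30n/(23e))^(30n).
This matches Γ(30n+1)/23^(30n+1) with Stirling applied to Γ.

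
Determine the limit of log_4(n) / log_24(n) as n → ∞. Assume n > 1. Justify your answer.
lim = ln(24) / ln(4) = log_4(24)

Change of base: log_4(n) = ln n / ln 4 and log_24(n) = ln n / ln 24. The ratio is (ln n / ln 4) · (ln 24 / ln n) = ln 24 / ln 4, a constant independent of n. So the limit is ln 24 / ln 4 = log_4(24).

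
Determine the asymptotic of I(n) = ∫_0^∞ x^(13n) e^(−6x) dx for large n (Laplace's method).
I(n) ~ (sqrt(2π·13n) / 6) · (13n/(6e))^(13n)

Write the integrand as exp(13n ln x − 6x) and set f(x) = 13n ln x − 6x. Then f'(x) = 13n/x − 6 = 0 at x* = 13n/6, and f''(x*) = −13n/x*^2 = −6^2/(13n). Laplace's method (interior maximum) gives
  I(n) ~ e^(f(x*)) · sqrt(2π / |f''(x*)|)
        = exp(13n ln(13n/6) − 13n) · sqrt(2π · 13n / 6^2)
        = (13n/6)^(13n) e^(−13n) · sqrt(2π·13n) / 6
        = (sqrt(2π·13n) / 6) · (13n/(6e))^(13n).
This matches Γ(13n+1)/6^(13n+1) with Stirling applied to Γ.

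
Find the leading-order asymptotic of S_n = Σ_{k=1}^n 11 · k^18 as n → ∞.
S_n ~ 11 · n^19 / 19

By integral comparison (Euler-Maclaurin), Σ_{k=1}^n 11 · k^18 = 11 · ∫_0^n x^18 dx + O(n^18) = 11 · n^19/19 + O(n^18). (Equivalently, Faulhaber's formula gives the same leading term.)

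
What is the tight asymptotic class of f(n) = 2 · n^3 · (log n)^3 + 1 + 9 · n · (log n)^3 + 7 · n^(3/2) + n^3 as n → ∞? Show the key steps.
f(n) ∈ Θ(n^3 · (log n)^3)

Compare the terms by growth order. For large n, n^a · (log n)^b dominates n^a' · (log n)^b' iff a > a', or (a = a' and b > b'). Ranking the 5 terms shows the dominant one is 2 · n^3 · (log n)^3. Hence f(n) ∈ Θ(n^3 · (log n)^3).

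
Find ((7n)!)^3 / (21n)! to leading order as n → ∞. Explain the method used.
((7n)!)^3/(21n)! ~ ((2π·7n)^(2/2) / sqrt(3)) · 3^(−3·7n)  →  0

Write N = 7n. Stirling: N! ~ sqrt(2π N)(N/e)^N and (3N)! ~ sqrt(2π·3N)·(3N/e)^(3N).
  (N!)^3/(3N)! ~ (2π N)^(3/2) (N/e)^(3N) / [sqrt(2π·3N) (3N/e)^(3N)]
     = (2π N)^(3/2) / sqrt(2π·3N) · (N/(3N))^(3N)
     = (2π N)^((3−1)/2) / sqrt(3) · 3^(−3N).
Since 3^3 > 1, the factor 3^(−3N) decays exponentially, so the ratio → 0. Substituting N = 7n gives the stated form.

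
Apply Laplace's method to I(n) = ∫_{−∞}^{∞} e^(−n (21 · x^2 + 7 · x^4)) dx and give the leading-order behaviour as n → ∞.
I(n) ~ sqrt(π/(21n))

φ(x) = 21 · x^2 + 7 · x^4 has its unique global minimum at x* = 0 (since φ'(x) = 42x + 28x^3 = 0 only at x = 0 for real x with both coefficients positive, and φ → ∞ as |x| → ∞). At x* = 0, φ(0) = 0 and φ''(0) = 42. Laplace's method then gives
  I(n) ~ sqrt(2π / (n · φ''(0))) · e^(−n φ(0)) = sqrt(2π / (42n)) = sqrt(π/(21n)).
The 7 · x^4 term contributes only at subleading order (an O(1/n) relative correction).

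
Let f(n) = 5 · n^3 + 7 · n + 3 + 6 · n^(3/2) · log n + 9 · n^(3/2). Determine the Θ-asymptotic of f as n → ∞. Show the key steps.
f(n) ∈ Θ(n^3)

Compare the terms by growth order. For large n, n^a · (log n)^b dominates n^a' · (log n)^b' iff a > a', or (a = a' and b > b'). Ranking the 5 terms shows the dominant one is 5 · n^3. Hence f(n) ∈ Θ(n^3).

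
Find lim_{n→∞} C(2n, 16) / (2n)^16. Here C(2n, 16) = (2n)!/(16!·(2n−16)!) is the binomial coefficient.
lim = 1/16! = 1/20922789888000

With N = 2n → ∞: C(N, 16) / N^16 = [N(N−1)…(N−15)] / (16! · N^16) = (1/16!) · 1 · (1 − 1/(2n)) · … · (1 − 15/(2n)). Each factor → 1 as N → ∞, so the limit is 1/16! = 1/20922789888000.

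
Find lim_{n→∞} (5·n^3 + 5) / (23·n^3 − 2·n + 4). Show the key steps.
lim = 5/23

For large n the leading n^3 terms dominate both numerator and denominator. Dividing top and bottom by n^3, every other term tends to 0, leaving 5/23.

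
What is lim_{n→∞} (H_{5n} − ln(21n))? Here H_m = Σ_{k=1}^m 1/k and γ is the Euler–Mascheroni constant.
lim = ln(5/21) + γ

By Euler-Maclaurin, H_m = ln m + γ + O(1/m). So
  H_{5n} − ln(21n) = ln(5n) + γ − ln(21n) + O(1/n)
                       = ln(5/21) + γ + O(1/n).
Hence the limit is ln(5/21) + γ.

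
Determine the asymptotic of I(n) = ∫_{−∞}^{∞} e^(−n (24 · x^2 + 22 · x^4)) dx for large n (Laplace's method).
I(n) ~ sqrt(π/(24n))

φ(x) = 24 · x^2 + 22 · x^4 has its unique global minimum at x* = 0 (since φ'(x) = 48x + 88x^3 = 0 only at x = 0 for real x with both coefficients positive, and φ → ∞ as |x| → ∞). At x* = 0, φ(0) = 0 and φ''(0) = 48. Laplace's method then gives
  I(n) ~ sqrt(2π / (n · φ''(0))) · e^(−n φ(0)) = sqrt(2π / (48n)) = sqrt(π/(24n)).
The 22 · x^4 term contributes only at subleading order (an O(1/n) relative correction).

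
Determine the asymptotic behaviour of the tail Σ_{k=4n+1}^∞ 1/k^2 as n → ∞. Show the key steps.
Σ_{k>4n} 1/k^2 ~ 1/(1 · (4n))

Compare to the integral: ∫_{4n}^∞ x^(−2) dx = [−x^(−1)/1]_{4n}^∞ = 1/((2−1)·(4n)). Euler-Maclaurin then gives
  Σ_{k>4n} 1/k^2 = ∫_{4n}^∞ dx/x^2 − 1/(2·(4n)^2) + O(1/(4n)^3).
(Equivalently this is ζ(2) − Σ_{k≤4n} 1/k^2.)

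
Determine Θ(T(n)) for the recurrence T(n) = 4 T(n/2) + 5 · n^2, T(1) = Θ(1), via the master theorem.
T(n) = Θ(n^2 log n)

log_2 4 = 2, and f(n) = 5 · n^2 = Θ(n^(log_2 4)). This is Case 2 of the master theorem: T(n) = Θ(f(n) · log n) = Θ(n^2 log n).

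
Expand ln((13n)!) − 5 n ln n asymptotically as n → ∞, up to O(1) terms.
ln((13n)!) − 5 n ln n = 8 n ln n + 13(ln 13 − 1) n + (1/2) ln(2π·13n) + O(1/n)

Stirling: ln((13n)!) = 13n ln(13n) − 13n + (1/2) ln(2π·13n) + O(1/n).
Expand 13n ln(13n) = 13n (ln n + ln 13) = 13n ln n + 13n ln 13.
Subtract 5n ln n: leading term is (13 − 5) n ln n = 8 n ln n. The next term is 13n ln 13 − 13n = 13(ln 13 − 1) n. Then the (1/2) ln(2π·13n) correction.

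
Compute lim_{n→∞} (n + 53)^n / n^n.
lim = e^53

Rewrite as (1 + 53/n)^(n). By the standard limit (1 + x/n)^n → e^x, we have (1 + 53/n)^n → e^53, and raising to the 1st power gives e^53.
More precisely, ln[(1 + 53/n)^(n)] = n · ln(1 + 53/n) = n · (53/n + O(1/n^2)) = 53 + O(1/n) → 53.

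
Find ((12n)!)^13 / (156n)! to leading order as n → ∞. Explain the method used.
((12n)!)^13/(156n)! ~ ((2π·12n)^(12/2) / sqrt(13)) · 13^(−13·12n)  →  0

Write N = 12n. Stirling: N! ~ sqrt(2π N)(N/e)^N and (13N)! ~ sqrt(2π·13N)·(13N/e)^(13N).
  (N!)^13/(13N)! ~ (2π N)^(13/2) (N/e)^(13N) / [sqrt(2π·13N) (13N/e)^(13N)]
     = (2π N)^(13/2) / sqrt(2π·13N) · (N/(13N))^(13N)
     = (2π N)^((13−1)/2) / sqrt(13) · 13^(−13N).
Since 13^13 > 1, the factor 13^(−13N) decays exponentially, so the ratio → 0. Substituting N = 12n gives the stated form.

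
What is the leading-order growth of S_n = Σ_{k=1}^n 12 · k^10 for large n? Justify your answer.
S_n ~ 12 · n^11 / 11

By integral comparison (Euler-Maclaurin), Σ_{k=1}^n 12 · k^10 = 12 · ∫_0^n x^10 dx + O(n^10) = 12 · n^11/11 + O(n^10). (Equivalently, Faulhaber's formula gives the same leading term.)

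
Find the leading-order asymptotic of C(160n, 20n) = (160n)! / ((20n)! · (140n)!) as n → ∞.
C(160n, 20n) ~ (16777216/823543)^(20n) · sqrt(4/(7π·20n))

Write N = 20n. Apply Stirling to each factorial:
  (8N)! ~ sqrt(2π·8N) · (8N/e)^(8N),
  N! ~ sqrt(2π N) · (N/e)^N,
  (7N)! ~ sqrt(2π·7N) · (7N/e)^(7N).
The exponential factors combine to (8N)^(8N) / (N^N · (7N)^(7N)) = 8^(8N)/7^(7N) = (8^8/7^7)^N = (16777216/823543)^N.
The square-root prefactors combine to sqrt(2π·8N) / (sqrt(2π N)·sqrt(2π·7N)) = sqrt(8 / (2π·7·N)) = sqrt(4/(7π·20n)).
Substituting N = 20n: C(160n, 20n) ~ (16777216/823543)^(20n) · sqrt(4/(7π·20n)).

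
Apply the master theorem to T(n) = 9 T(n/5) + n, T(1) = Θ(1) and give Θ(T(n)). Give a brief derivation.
T(n) = Θ(n^(log_5 9))

Master theorem: compare f(n) = n to n^(log_5 9) where log_5 9 ≈ 1.365. Since 1 < log_5 9, we have f(n) = O(n^(log_5 9 − ε)) for some ε > 0 — Case 1. Hence T(n) = Θ(n^(log_5 9)).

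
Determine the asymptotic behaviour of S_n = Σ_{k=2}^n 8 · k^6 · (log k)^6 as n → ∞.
S_n ~ 8 · n^7 · (log n)^6 / 7

By integral comparison, S_n = ∫_1^n 8 · x^6 · (log x)^6 dx + O(n^6 · (log n)^6). For the integral, the leading term of ∫_1^n x^6 (log x)^6 dx is n^7/7 · (log n)^6 (by repeated integration by parts; each step lowers the log-exponent and produces a relatively O(1/log n) correction). Hence S_n ~ 8 · n^7 · (log n)^6 / 7.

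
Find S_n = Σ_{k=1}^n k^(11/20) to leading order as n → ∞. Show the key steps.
S_n ~ (20/31) · n^(31/20)

Integral comparison: Σ_{k=1}^n k^(11/20) = ∫_0^n x^(11/20) dx + O(n^(11/20)). The integral is n^(1 + 11/20) / (1 + 11/20) = n^((11+20)/20) / ((11+20)/20) = (20/31) · n^(31/20).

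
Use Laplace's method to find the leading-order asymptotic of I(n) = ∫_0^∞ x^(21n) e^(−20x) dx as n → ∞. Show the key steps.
I(n) ~ (sqrt(2π·21n) / 20) · (21n/(20e))^(21n)

Write the integrand as exp(21n ln x − 20x) and set f(x) = 21n ln x − 20x. Then f'(x) = 21n/x − 20 = 0 at x* = 21n/20, and f''(x*) = −21n/x*^2 = −20^2/(21n). Laplace's method (interior maximum) gives
  I(n) ~ e^(f(x*)) · sqrt(2π / |f''(x*)|)
        = exp(21n ln(21n/20) − 21n) · sqrt(2π · 21n / 20^2)
        = (21n/20)^(21n) e^(−21n) · sqrt(2π·21n) / 20
        = (sqrt(2π·21n) / 20) · (21n/(20e))^(21n).
This matches Γ(21n+1)/20^(21n+1) with Stirling applied to Γ.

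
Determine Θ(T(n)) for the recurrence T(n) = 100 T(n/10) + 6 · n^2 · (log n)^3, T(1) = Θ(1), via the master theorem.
T(n) = Θ(n^2 · (log n)^4)

Here log_10 100 = 2 and f(n) = 6 · n^2 · (log n)^3 = Θ(n^(log_10 100) · (log n)^3). This is the extended Case 2 of the master theorem (f matches the critical exponent up to log factors), giving T(n) = Θ(n^(log_10 100) · (log n)^(3+1)) = Θ(n^2 · (log n)^4).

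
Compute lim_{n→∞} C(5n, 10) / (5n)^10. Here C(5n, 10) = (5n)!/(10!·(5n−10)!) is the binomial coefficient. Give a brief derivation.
lim = 1/10! = 1/3628800

With N = 5n → ∞: C(N, 10) / N^10 = [N(N−1)…(N−9)] / (10! · N^10) = (1/10!) · 1 · (1 − 1/(5n)) · … · (1 − 9/(5n)). Each factor → 1 as N → ∞, so the limit is 1/10! = 1/3628800.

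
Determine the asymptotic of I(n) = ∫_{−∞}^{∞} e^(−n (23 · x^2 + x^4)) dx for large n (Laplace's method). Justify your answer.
I(n) ~ sqrt(π/(23n))

φ(x) = 23 · x^2 + x^4 has its unique global minimum at x* = 0 (since φ'(x) = 46x + 4x^3 = 0 only at x = 0 for real x with both coefficients positive, and φ → ∞ as |x| → ∞). At x* = 0, φ(0) = 0 and φ''(0) = 46. Laplace's method then gives
  I(n) ~ sqrt(2π / (n · φ''(0))) · e^(−n φ(0)) = sqrt(2π / (46n)) = sqrt(π/(23n)).
The x^4 term contributes only at subleading order (an O(1/n) relative correction).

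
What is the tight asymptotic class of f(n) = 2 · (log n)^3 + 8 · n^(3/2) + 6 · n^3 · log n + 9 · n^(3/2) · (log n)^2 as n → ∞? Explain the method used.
f(n) ∈ Θ(n^3 · log n)

Compare the terms by growth order. For large n, n^a · (log n)^b dominates n^a' · (log n)^b' iff a > a', or (a = a' and b > b'). Ranking the 4 terms shows the dominant one is 6 · n^3 · log n. Hence f(n) ∈ Θ(n^3 · log n).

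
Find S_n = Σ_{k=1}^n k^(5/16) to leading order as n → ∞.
S_n ~ (16/21) · n^(21/16)

Integral comparison: Σ_{k=1}^n k^(5/16) = ∫_0^n x^(5/16) dx + O(n^(5/16)). The integral is n^(1 + 5/16) / (1 + 5/16) = n^((5+16)/16) / ((5+16)/16) = (16/21) · n^(21/16).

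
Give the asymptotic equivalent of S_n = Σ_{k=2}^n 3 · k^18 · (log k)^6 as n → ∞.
S_n ~ 3 · n^19 · (log n)^6 / 19

By integral comparison, S_n = ∫_1^n 3 · x^18 · (log x)^6 dx + O(n^18 · (log n)^6). For the integral, the leading term of ∫_1^n x^18 (log x)^6 dx is n^19/19 · (log n)^6 (by repeated integration by parts; each step lowers the log-exponent and produces a relatively O(1/log n) correction). Hence S_n ~ 3 · n^19 · (log n)^6 / 19.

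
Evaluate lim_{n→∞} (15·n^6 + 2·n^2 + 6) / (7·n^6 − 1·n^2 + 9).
lim = 15/7

For large n the leading n^6 terms dominate both numerator and denominator. Dividing top and bottom by n^6, every other term tends to 0, leaving 15/7.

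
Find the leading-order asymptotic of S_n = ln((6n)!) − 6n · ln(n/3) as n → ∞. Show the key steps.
S_n ~ 6n · (ln 18 − 1) + O(ln n)

Stirling: ln((6n)!) = 6n ln(6n) − 6n + O(ln n).
  S_n = 6n ln(6n) − 6n − 6n ln(n/3) + O(ln n)
      = 6n ln(6n) − 6n ln n + 6n ln 3 − 6n + O(ln n)
      = 6n ln 6 + 6n ln 3 − 6n + O(ln n)
      = 6n (ln 18 − 1) + O(ln n).
Numerically ln(18) − 1 ≈ 1.8904.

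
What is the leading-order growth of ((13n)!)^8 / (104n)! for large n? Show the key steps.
((13n)!)^8/(104n)! ~ ((2π·13n)^(7/2) / sqrt(8)) · 8^(−8·13n)  →  0

Write N = 13n. Stirling: N! ~ sqrt(2π N)(N/e)^N and (8N)! ~ sqrt(2π·8N)·(8N/e)^(8N).
  (N!)^8/(8N)! ~ (2π N)^(8/2) (N/e)^(8N) / [sqrt(2π·8N) (8N/e)^(8N)]
     = (2π N)^(8/2) / sqrt(2π·8N) · (N/(8N))^(8N)
     = (2π N)^((8−1)/2) / sqrt(8) · 8^(−8N).
Since 8^8 > 1, the factor 8^(−8N) decays exponentially, so the ratio → 0. Substituting N = 13n gives the stated form.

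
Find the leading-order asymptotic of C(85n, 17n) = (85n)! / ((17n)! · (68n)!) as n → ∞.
C(85n, 17n) ~ (3125/256)^(17n) · sqrt(5/(8π·17n))

Write N = 17n. Apply Stirling to each factorial:
  (5N)! ~ sqrt(2π·5N) · (5N/e)^(5N),
  N! ~ sqrt(2π N) · (N/e)^N,
  (4N)! ~ sqrt(2π·4N) · (4N/e)^(4N).
The exponential factors combine to (5N)^(5N) / (N^N · (4N)^(4N)) = 5^(5N)/4^(4N) = (5^5/4^4)^N = (3125/256)^N.
The square-root prefactors combine to sqrt(2π·5N) / (sqrt(2π N)·sqrt(2π·4N)) = sqrt(5 / (2π·4·N)) = sqrt(5/(8π·17n)).
Substituting N = 17n: C(85n, 17n) ~ (3125/256)^(17n) · sqrt(5/(8π·17n)).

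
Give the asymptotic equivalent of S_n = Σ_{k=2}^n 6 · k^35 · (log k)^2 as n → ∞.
S_n ~ n^36 · (log n)^2 / 6

By integral comparison, S_n = ∫_1^n 6 · x^35 · (log x)^2 dx + O(n^35 · (log n)^2). For the integral, the leading term of ∫_1^n x^35 (log x)^2 dx is n^36/36 · (log n)^2 (by repeated integration by parts; each step lowers the log-exponent and produces a relatively O(1/log n) correction). Hence S_n ~ n^36 · (log n)^2 / 6.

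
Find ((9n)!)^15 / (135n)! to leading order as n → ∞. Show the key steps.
((9n)!)^15/(135n)! ~ ((2π·9n)^(14/2) / sqrt(15)) · 15^(−15·9n)  →  0

Write N = 9n. Stirling: N! ~ sqrt(2π N)(N/e)^N and (15N)! ~ sqrt(2π·15N)·(15N/e)^(15N).
  (N!)^15/(15N)! ~ (2π N)^(15/2) (N/e)^(15N) / [sqrt(2π·15N) (15N/e)^(15N)]
     = (2π N)^(15/2) / sqrt(2π·15N) · (N/(15N))^(15N)
     = (2π N)^((15−1)/2) / sqrt(15) · 15^(−15N).
Since 15^15 > 1, the factor 15^(−15N) decays exponentially, so the ratio → 0. Substituting N = 9n gives the stated form.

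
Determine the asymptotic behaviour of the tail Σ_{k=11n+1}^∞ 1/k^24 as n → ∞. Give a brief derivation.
Σ_{k>11n} 1/k^24 ~ 1/(23 · (11n)^23)

Compare to the integral: ∫_{11n}^∞ x^(−24) dx = [−x^(−23)/23]_{11n}^∞ = 1/((24−1)·(11n)^23). Euler-Maclaurin then gives
  Σ_{k>11n} 1/k^24 = ∫_{11n}^∞ dx/x^24 − 1/(2·(11n)^24) + O(1/(11n)^25).
(Equivalently this is ζ(24) − Σ_{k≤11n} 1/k^24.)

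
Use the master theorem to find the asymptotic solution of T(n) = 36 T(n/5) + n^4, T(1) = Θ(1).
T(n) = Θ(n^4)

log_5 36 ≈ 2.227. f(n) = n^4 dominates n^(log_5 36) since 4 > 2.227, and the regularity condition a·f(n/b) = 36·(n/5)^4 = (36/625)·n^4 ≤ c·f(n) holds with c = 36/625 ≈ 0.0576 < 1. So this is Case 3: T(n) = Θ(f(n)) = Θ(n^4).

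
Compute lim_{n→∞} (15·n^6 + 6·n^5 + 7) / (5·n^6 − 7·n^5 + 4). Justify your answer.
lim = 15/5 = 3

For large n the leading n^6 terms dominate both numerator and denominator. Dividing top and bottom by n^6, every other term tends to 0, leaving 15/5 = 3.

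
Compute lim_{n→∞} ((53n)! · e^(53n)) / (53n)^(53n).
lim = ∞

Stirling: (53n)! ~ sqrt(2π·53n) · (53n/e)^(53n). Hence
  (53n)! · e^(53n) / (53n)^(53n) ~ sqrt(2π·53n) = sqrt(2π·53) · sqrt(n) → ∞.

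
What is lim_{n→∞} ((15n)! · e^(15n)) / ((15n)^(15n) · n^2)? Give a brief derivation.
lim = 0

Stirling: (15n)! ~ sqrt(2π·15n) · (15n/e)^(15n). Hence
  (15n)! · e^(15n) / (15n)^(15n) ~ sqrt(2π·15n).
Dividing by n^2: sqrt(2π·15n) / n^2 = sqrt(2π·15) · n^((1−4)/2), so the expression behaves like sqrt(2π·15) · n^((1−4)/2) → 0.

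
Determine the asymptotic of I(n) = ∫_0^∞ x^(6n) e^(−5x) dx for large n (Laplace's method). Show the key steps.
I(n) ~ (sqrt(2π·6n) / 5) · (6n/(5e))^(6n)

Write the integrand as exp(6n ln x − 5x) and set f(x) = 6n ln x − 5x. Then f'(x) = 6n/x − 5 = 0 at x* = 6n/5, and f''(x*) = −6n/x*^2 = −5^2/(6n). Laplace's method (interior maximum) gives
  I(n) ~ e^(f(x*)) · sqrt(2π / |f''(x*)|)
        = exp(6n ln(6n/5) − 6n) · sqrt(2π · 6n / 5^2)
        = (6n/5)^(6n) e^(−6n) · sqrt(2π·6n) / 5
        = (sqrt(2π·6n) / 5) · (6n/(5e))^(6n).
This matches Γ(6n+1)/5^(6n+1) with Stirling applied to Γ.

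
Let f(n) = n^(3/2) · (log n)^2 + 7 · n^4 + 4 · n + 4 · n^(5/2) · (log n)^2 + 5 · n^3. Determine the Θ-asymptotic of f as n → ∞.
f(n) ∈ Θ(n^4)

Compare the terms by growth order. For large n, n^a · (log n)^b dominates n^a' · (log n)^b' iff a > a', or (a = a' and b > b'). Ranking the 5 terms shows the dominant one is 7 · n^4. Hence f(n) ∈ Θ(n^4).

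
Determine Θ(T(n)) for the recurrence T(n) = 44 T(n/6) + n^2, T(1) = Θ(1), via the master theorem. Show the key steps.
T(n) = Θ(n^(log_6 44))

Master theorem: compare f(n) = n^2 to n^(log_6 44) where log_6 44 ≈ 2.112. Since 2 < log_6 44, we have f(n) = O(n^(log_6 44 − ε)) for some ε > 0 — Case 1. Hence T(n) = Θ(n^(log_6 44)).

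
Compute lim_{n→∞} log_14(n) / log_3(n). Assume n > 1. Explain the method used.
lim = ln(3) / ln(14) = log_14(3)

Change of base: log_14(n) = ln n / ln 14 and log_3(n) = ln n / ln 3. The ratio is (ln n / ln 14) · (ln 3 / ln n) = ln 3 / ln 14, a constant independent of n. So the limit is ln 3 / ln 14 = log_14(3).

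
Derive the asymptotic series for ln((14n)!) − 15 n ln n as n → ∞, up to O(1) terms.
ln((14n)!) − 15 n ln n = −n ln n + 14(ln 14 − 1) n + (1/2) ln(2π·14n) + O(1/n)

Stirling: ln((14n)!) = 14n ln(14n) − 14n + (1/2) ln(2π·14n) + O(1/n).
Expand 14n ln(14n) = 14n (ln n + ln 14) = 14n ln n + 14n ln 14.
Subtract 15n ln n: leading term is (14 − 15) n ln n = −n ln n. The next term is 14n ln 14 − 14n = 14(ln 14 − 1) n. Then the (1/2) ln(2π·14n) correction.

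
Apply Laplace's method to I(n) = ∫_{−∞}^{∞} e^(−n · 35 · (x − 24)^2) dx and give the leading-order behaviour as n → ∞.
I(n) = sqrt(π/(35n))

Here φ(x) = 35 · (x − 24)^2 has its unique minimum at x* = 24 with φ(x*) = 0 and φ''(x*) = 70. Laplace's method gives
  I(n) ~ e^(−n φ(x*)) · sqrt(2π / (n · φ''(x*))) = sqrt(2π / (70n)) = sqrt(π/(35n)).
This is exact: substituting u = (x − 24)·sqrt(35n) gives I(n) = (1/sqrt(35n)) ∫_{−∞}^{∞} e^(−u^2) du = sqrt(π/(35n)).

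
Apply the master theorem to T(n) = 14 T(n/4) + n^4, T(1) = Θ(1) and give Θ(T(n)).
T(n) = Θ(n^4)

log_4 14 ≈ 1.904. f(n) = n^4 dominates n^(log_4 14) since 4 > 1.904, and the regularity condition a·f(n/b) = 14·(n/4)^4 = (14/256)·n^4 ≤ c·f(n) holds with c = 14/256 ≈ 0.0547 < 1. So this is Case 3: T(n) = Θ(f(n)) = Θ(n^4).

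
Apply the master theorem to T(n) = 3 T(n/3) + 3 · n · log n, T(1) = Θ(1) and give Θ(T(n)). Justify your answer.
T(n) = Θ(n · (log n)^2)

Here log_3 3 = 1 and f(n) = 3 · n · log n = Θ(n^(log_3 3) · (log n)^1). This is the extended Case 2 of the master theorem (f matches the critical exponent up to log factors), giving T(n) = Θ(n^(log_3 3) · (log n)^(1+1)) = Θ(n · (log n)^2).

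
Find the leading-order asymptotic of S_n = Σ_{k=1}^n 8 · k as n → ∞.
S_n ~ 4 · n^2

By integral comparison (Euler-Maclaurin), Σ_{k=1}^n 8 · k = 8 · ∫_0^n x^1 dx + O(n) = 8 · n^2/2 = 4 · n^2 + O(n). (Equivalently, Faulhaber's formula gives the same leading term.)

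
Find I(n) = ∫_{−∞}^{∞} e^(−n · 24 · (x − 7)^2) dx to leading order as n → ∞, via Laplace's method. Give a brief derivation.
I(n) = sqrt(π/(24n))

Here φ(x) = 24 · (x − 7)^2 has its unique minimum at x* = 7 with φ(x*) = 0 and φ''(x*) = 48. Laplace's method gives
  I(n) ~ e^(−n φ(x*)) · sqrt(2π / (n · φ''(x*))) = sqrt(2π / (48n)) = sqrt(π/(24n)).
This is exact: substituting u = (x − 7)·sqrt(24n) gives I(n) = (1/sqrt(24n)) ∫_{−∞}^{∞} e^(−u^2) du = sqrt(π/(24n)).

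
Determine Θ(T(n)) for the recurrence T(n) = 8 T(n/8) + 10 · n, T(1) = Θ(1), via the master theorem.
T(n) = Θ(n log n)

log_8 8 = 1, and f(n) = 10 · n = Θ(n^(log_8 8)). This is Case 2 of the master theorem: T(n) = Θ(f(n) · log n) = Θ(n log n).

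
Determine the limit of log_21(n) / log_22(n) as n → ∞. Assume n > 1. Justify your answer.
lim = ln(22) / ln(21) = log_21(22)

Change of base: log_21(n) = ln n / ln 21 and log_22(n) = ln n / ln 22. The ratio is (ln n / ln 21) · (ln 22 / ln n) = ln 22 / ln 21, a constant independent of n. So the limit is ln 22 / ln 21 = log_21(22).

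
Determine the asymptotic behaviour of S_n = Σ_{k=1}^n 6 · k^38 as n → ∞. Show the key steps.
S_n ~ 2 · n^39 / 13

By integral comparison (Euler-Maclaurin), Σ_{k=1}^n 6 · k^38 = 6 · ∫_0^n x^38 dx + O(n^38) = 6 · n^39/39 = 2 · n^39 / 13 + O(n^38). (Equivalently, Faulhaber's formula gives the same leading term.)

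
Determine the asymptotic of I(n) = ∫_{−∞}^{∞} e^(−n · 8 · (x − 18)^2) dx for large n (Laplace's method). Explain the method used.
I(n) = sqrt(π/(8n))

Here φ(x) = 8 · (x − 18)^2 has its unique minimum at x* = 18 with φ(x*) = 0 and φ''(x*) = 16. Laplace's method gives
  I(n) ~ e^(−n φ(x*)) · sqrt(2π / (n · φ''(x*))) = sqrt(2π / (16n)) = sqrt(π/(8n)).
This is exact: substituting u = (x − 18)·sqrt(8n) gives I(n) = (1/sqrt(8n)) ∫_{−∞}^{∞} e^(−u^2) du = sqrt(π/(8n)).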